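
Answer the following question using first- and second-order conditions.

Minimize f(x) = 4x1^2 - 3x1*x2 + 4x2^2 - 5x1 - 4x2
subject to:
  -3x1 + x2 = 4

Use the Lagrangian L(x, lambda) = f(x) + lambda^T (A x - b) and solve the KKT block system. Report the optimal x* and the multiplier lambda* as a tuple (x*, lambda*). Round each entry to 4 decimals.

Form the Lagrangian:
  L(x, lambda) = (1/2) x^T Q x + c^T x + lambda^T (A x - b)
Stationarity (grad_x L = 0): Q x + c + A^T lambda = 0.
Primal feasibility: A x = b.

This gives the KKT block system:
  [ Q   A^T ] [ x     ]   [-c ]
  [ A    0  ] [ lambda ] = [ b ]

Solving the linear system:
  x*      = (-1.0806, 0.7581)
  lambda* = (-5.3065)
  f(x*)   = 11.7984

x* = (-1.0806, 0.7581), lambda* = (-5.3065)


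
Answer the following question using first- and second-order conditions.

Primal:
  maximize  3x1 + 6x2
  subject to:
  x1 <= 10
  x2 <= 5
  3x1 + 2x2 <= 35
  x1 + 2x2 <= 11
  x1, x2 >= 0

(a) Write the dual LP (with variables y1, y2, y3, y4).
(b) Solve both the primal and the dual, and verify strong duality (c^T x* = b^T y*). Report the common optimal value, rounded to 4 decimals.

The standard primal-dual pair for 'max c^T x s.t. A x <= b, x >= 0' is:
  Dual:  min b^T y  s.t.  A^T y >= c,  y >= 0.

So the dual LP is:
  minimize  10y1 + 5y2 + 35y3 + 11y4
  subject to:
    y1 + 3y3 + y4 >= 3
    y2 + 2y3 + 2y4 >= 6
    y1, y2, y3, y4 >= 0

Solving the primal: x* = (10, 0.5).
  primal value c^T x* = 33.
Solving the dual: y* = (0, 0, 0, 3).
  dual value b^T y* = 33.
Strong duality: c^T x* = b^T y*. Confirmed.

33


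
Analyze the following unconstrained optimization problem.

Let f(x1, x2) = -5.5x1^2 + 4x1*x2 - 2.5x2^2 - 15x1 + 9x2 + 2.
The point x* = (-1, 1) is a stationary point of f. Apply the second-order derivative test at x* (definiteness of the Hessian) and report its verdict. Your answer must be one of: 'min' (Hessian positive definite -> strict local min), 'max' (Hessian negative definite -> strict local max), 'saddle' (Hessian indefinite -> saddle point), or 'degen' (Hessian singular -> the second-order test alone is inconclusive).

Compute the Hessian H = grad^2 f:
  H = [[-11, 4], [4, -5]]
Verify stationarity: grad f(x*) = H x* + g = (0, 0).
Eigenvalues of H: -13, -3.
Both eigenvalues < 0, so H is negative definite -> x* is a strict local max.

max


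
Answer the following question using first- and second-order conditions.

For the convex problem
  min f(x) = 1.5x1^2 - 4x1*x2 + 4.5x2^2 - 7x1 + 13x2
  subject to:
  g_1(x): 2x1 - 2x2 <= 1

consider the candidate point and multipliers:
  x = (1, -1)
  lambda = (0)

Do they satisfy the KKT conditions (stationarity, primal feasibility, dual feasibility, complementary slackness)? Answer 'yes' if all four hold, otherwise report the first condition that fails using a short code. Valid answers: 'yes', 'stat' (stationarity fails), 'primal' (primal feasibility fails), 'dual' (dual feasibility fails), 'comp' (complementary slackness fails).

Gradient of f: grad f(x) = Q x + c = (0, 0)
Constraint values g_i(x) = a_i^T x - b_i:
  g_1((1, -1)) = 3
Stationarity residual: grad f(x) + sum_i lambda_i a_i = (0, 0)
  -> stationarity OK
Primal feasibility (all g_i <= 0): FAILS
Dual feasibility (all lambda_i >= 0): OK
Complementary slackness (lambda_i * g_i(x) = 0 for all i): OK

Verdict: the first failing condition is primal_feasibility -> primal.

primal


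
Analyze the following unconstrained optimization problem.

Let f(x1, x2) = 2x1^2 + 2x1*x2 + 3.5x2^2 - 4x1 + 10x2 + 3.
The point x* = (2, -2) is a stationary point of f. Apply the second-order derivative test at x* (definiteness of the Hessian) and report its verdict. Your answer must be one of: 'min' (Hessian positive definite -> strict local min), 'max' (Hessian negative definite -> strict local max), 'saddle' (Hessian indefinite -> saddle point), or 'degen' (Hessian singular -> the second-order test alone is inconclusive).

Compute the Hessian H = grad^2 f:
  H = [[4, 2], [2, 7]]
Verify stationarity: grad f(x*) = H x* + g = (0, 0).
Eigenvalues of H: 3, 8.
Both eigenvalues > 0, so H is positive definite -> x* is a strict local min.

min


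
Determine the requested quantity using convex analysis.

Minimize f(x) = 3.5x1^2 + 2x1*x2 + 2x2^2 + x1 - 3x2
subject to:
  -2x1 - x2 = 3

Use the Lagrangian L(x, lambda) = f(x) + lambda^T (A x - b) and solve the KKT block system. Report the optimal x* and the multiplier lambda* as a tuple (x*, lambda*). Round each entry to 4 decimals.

Form the Lagrangian:
  L(x, lambda) = (1/2) x^T Q x + c^T x + lambda^T (A x - b)
Stationarity (grad_x L = 0): Q x + c + A^T lambda = 0.
Primal feasibility: A x = b.

This gives the KKT block system:
  [ Q   A^T ] [ x     ]   [-c ]
  [ A    0  ] [ lambda ] = [ b ]

Solving the linear system:
  x*      = (-1.6667, 0.3333)
  lambda* = (-5)
  f(x*)   = 6.1667

x* = (-1.6667, 0.3333), lambda* = (-5)


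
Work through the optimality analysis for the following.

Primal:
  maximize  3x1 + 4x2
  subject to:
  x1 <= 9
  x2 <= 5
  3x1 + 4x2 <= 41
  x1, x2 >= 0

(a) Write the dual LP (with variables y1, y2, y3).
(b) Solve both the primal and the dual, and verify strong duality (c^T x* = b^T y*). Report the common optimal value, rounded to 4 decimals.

The standard primal-dual pair for 'max c^T x s.t. A x <= b, x >= 0' is:
  Dual:  min b^T y  s.t.  A^T y >= c,  y >= 0.

So the dual LP is:
  minimize  9y1 + 5y2 + 41y3
  subject to:
    y1 + 3y3 >= 3
    y2 + 4y3 >= 4
    y1, y2, y3 >= 0

Solving the primal: x* = (7, 5).
  primal value c^T x* = 41.
Solving the dual: y* = (0, 0, 1).
  dual value b^T y* = 41.
Strong duality: c^T x* = b^T y*. Confirmed.

41


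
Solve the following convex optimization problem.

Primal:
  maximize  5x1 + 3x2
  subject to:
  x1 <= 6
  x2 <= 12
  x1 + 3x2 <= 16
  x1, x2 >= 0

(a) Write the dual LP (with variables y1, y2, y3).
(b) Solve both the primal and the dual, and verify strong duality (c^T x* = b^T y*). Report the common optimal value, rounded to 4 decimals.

The standard primal-dual pair for 'max c^T x s.t. A x <= b, x >= 0' is:
  Dual:  min b^T y  s.t.  A^T y >= c,  y >= 0.

So the dual LP is:
  minimize  6y1 + 12y2 + 16y3
  subject to:
    y1 + y3 >= 5
    y2 + 3y3 >= 3
    y1, y2, y3 >= 0

Solving the primal: x* = (6, 3.3333).
  primal value c^T x* = 40.
Solving the dual: y* = (4, 0, 1).
  dual value b^T y* = 40.
Strong duality: c^T x* = b^T y*. Confirmed.

40


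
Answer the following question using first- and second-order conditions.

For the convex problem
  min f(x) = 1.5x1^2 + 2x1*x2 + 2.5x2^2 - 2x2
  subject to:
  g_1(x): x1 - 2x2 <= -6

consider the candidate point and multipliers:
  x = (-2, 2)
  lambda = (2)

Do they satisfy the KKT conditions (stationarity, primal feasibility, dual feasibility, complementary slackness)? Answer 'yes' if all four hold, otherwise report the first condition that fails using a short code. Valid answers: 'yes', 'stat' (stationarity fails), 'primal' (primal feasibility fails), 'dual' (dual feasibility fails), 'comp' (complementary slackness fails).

Gradient of f: grad f(x) = Q x + c = (-2, 4)
Constraint values g_i(x) = a_i^T x - b_i:
  g_1((-2, 2)) = 0
Stationarity residual: grad f(x) + sum_i lambda_i a_i = (0, 0)
  -> stationarity OK
Primal feasibility (all g_i <= 0): OK
Dual feasibility (all lambda_i >= 0): OK
Complementary slackness (lambda_i * g_i(x) = 0 for all i): OK

Verdict: yes, KKT holds.

yes


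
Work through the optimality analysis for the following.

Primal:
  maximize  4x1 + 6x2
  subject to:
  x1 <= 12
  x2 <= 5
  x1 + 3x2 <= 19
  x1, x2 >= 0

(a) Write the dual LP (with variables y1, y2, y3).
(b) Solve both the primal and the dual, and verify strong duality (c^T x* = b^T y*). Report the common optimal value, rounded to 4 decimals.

The standard primal-dual pair for 'max c^T x s.t. A x <= b, x >= 0' is:
  Dual:  min b^T y  s.t.  A^T y >= c,  y >= 0.

So the dual LP is:
  minimize  12y1 + 5y2 + 19y3
  subject to:
    y1 + y3 >= 4
    y2 + 3y3 >= 6
    y1, y2, y3 >= 0

Solving the primal: x* = (12, 2.3333).
  primal value c^T x* = 62.
Solving the dual: y* = (2, 0, 2).
  dual value b^T y* = 62.
Strong duality: c^T x* = b^T y*. Confirmed.

62


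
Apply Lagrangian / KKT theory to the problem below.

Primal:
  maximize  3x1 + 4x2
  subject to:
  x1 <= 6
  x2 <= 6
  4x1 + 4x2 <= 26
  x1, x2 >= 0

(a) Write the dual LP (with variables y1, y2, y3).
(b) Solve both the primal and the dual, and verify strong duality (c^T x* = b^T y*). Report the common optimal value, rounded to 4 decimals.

The standard primal-dual pair for 'max c^T x s.t. A x <= b, x >= 0' is:
  Dual:  min b^T y  s.t.  A^T y >= c,  y >= 0.

So the dual LP is:
  minimize  6y1 + 6y2 + 26y3
  subject to:
    y1 + 4y3 >= 3
    y2 + 4y3 >= 4
    y1, y2, y3 >= 0

Solving the primal: x* = (0.5, 6).
  primal value c^T x* = 25.5.
Solving the dual: y* = (0, 1, 0.75).
  dual value b^T y* = 25.5.
Strong duality: c^T x* = b^T y*. Confirmed.

25.5


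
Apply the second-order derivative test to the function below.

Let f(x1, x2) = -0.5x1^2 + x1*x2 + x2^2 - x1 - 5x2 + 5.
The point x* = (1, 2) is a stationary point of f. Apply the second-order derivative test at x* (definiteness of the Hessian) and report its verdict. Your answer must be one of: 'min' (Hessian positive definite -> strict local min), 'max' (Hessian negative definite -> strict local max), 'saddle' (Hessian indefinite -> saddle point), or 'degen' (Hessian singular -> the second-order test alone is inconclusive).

Compute the Hessian H = grad^2 f:
  H = [[-1, 1], [1, 2]]
Verify stationarity: grad f(x*) = H x* + g = (0, 0).
Eigenvalues of H: -1.3028, 2.3028.
Eigenvalues have mixed signs, so H is indefinite -> x* is a saddle point.

saddle


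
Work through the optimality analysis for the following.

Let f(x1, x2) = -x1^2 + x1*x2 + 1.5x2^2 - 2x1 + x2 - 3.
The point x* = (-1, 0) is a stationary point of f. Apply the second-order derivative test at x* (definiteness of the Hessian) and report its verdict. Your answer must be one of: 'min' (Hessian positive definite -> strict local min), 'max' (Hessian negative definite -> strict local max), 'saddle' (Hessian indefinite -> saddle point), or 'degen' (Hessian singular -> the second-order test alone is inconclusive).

Compute the Hessian H = grad^2 f:
  H = [[-2, 1], [1, 3]]
Verify stationarity: grad f(x*) = H x* + g = (0, 0).
Eigenvalues of H: -2.1926, 3.1926.
Eigenvalues have mixed signs, so H is indefinite -> x* is a saddle point.

saddle


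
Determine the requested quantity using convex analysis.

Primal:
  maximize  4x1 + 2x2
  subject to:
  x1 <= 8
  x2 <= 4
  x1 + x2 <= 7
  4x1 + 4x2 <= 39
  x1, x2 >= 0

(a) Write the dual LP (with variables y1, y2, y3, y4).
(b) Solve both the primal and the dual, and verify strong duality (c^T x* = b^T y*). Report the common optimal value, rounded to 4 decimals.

The standard primal-dual pair for 'max c^T x s.t. A x <= b, x >= 0' is:
  Dual:  min b^T y  s.t.  A^T y >= c,  y >= 0.

So the dual LP is:
  minimize  8y1 + 4y2 + 7y3 + 39y4
  subject to:
    y1 + y3 + 4y4 >= 4
    y2 + y3 + 4y4 >= 2
    y1, y2, y3, y4 >= 0

Solving the primal: x* = (7, 0).
  primal value c^T x* = 28.
Solving the dual: y* = (0, 0, 4, 0).
  dual value b^T y* = 28.
Strong duality: c^T x* = b^T y*. Confirmed.

28


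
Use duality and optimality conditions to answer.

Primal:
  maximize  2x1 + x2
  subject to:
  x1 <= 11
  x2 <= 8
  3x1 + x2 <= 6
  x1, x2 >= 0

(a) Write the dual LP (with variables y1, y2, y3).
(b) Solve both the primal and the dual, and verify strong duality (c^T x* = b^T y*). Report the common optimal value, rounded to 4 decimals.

The standard primal-dual pair for 'max c^T x s.t. A x <= b, x >= 0' is:
  Dual:  min b^T y  s.t.  A^T y >= c,  y >= 0.

So the dual LP is:
  minimize  11y1 + 8y2 + 6y3
  subject to:
    y1 + 3y3 >= 2
    y2 + y3 >= 1
    y1, y2, y3 >= 0

Solving the primal: x* = (0, 6).
  primal value c^T x* = 6.
Solving the dual: y* = (0, 0, 1).
  dual value b^T y* = 6.
Strong duality: c^T x* = b^T y*. Confirmed.

6


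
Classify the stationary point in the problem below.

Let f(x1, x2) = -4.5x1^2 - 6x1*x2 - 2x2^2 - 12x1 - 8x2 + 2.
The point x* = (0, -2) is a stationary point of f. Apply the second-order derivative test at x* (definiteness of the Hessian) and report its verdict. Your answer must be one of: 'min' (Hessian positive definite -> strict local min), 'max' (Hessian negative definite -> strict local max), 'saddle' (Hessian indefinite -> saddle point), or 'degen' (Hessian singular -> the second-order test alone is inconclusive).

Compute the Hessian H = grad^2 f:
  H = [[-9, -6], [-6, -4]]
Verify stationarity: grad f(x*) = H x* + g = (0, 0).
Eigenvalues of H: -13, 0.
H has a zero eigenvalue (singular; negative semidefinite but not definite), so H is neither positive definite, negative definite, nor indefinite. The second-order test alone is inconclusive -> degen.
(Indeed, f is constant along the null direction of H through x*, so x* is not a strict local extremum.)

degen


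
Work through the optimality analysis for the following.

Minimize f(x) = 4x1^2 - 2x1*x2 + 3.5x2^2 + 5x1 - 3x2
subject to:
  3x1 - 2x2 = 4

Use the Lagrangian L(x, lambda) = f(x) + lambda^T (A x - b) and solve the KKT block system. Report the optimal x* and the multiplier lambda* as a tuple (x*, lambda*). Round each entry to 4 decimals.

Form the Lagrangian:
  L(x, lambda) = (1/2) x^T Q x + c^T x + lambda^T (A x - b)
Stationarity (grad_x L = 0): Q x + c + A^T lambda = 0.
Primal feasibility: A x = b.

This gives the KKT block system:
  [ Q   A^T ] [ x     ]   [-c ]
  [ A    0  ] [ lambda ] = [ b ]

Solving the linear system:
  x*      = (0.9296, -0.6056)
  lambda* = (-4.5493)
  f(x*)   = 12.331

x* = (0.9296, -0.6056), lambda* = (-4.5493)


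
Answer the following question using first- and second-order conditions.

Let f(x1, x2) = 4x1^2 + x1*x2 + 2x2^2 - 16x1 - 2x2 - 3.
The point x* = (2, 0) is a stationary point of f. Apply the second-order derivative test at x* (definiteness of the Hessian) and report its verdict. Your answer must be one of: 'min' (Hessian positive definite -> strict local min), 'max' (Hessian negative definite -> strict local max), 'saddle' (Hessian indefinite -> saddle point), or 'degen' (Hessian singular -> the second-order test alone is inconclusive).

Compute the Hessian H = grad^2 f:
  H = [[8, 1], [1, 4]]
Verify stationarity: grad f(x*) = H x* + g = (0, 0).
Eigenvalues of H: 3.7639, 8.2361.
Both eigenvalues > 0, so H is positive definite -> x* is a strict local min.

min


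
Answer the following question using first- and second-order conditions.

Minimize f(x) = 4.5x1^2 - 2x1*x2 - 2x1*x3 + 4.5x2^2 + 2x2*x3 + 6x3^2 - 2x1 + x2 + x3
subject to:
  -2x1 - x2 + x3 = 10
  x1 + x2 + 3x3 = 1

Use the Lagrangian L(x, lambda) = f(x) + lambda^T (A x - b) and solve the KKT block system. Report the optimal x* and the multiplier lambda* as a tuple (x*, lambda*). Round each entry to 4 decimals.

Form the Lagrangian:
  L(x, lambda) = (1/2) x^T Q x + c^T x + lambda^T (A x - b)
Stationarity (grad_x L = 0): Q x + c + A^T lambda = 0.
Primal feasibility: A x = b.

This gives the KKT block system:
  [ Q   A^T ] [ x     ]   [-c ]
  [ A    0  ] [ lambda ] = [ b ]

Solving the linear system:
  x*      = (-2.7594, -2.4211, 2.0602)
  lambda* = (-14.9624, -3.812)
  f(x*)   = 79.297

x* = (-2.7594, -2.4211, 2.0602), lambda* = (-14.9624, -3.812)


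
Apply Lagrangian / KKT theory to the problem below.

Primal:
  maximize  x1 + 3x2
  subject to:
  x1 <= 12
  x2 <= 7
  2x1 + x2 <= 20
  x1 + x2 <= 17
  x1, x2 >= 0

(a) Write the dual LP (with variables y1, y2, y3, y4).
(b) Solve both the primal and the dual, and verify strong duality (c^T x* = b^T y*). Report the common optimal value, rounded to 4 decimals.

The standard primal-dual pair for 'max c^T x s.t. A x <= b, x >= 0' is:
  Dual:  min b^T y  s.t.  A^T y >= c,  y >= 0.

So the dual LP is:
  minimize  12y1 + 7y2 + 20y3 + 17y4
  subject to:
    y1 + 2y3 + y4 >= 1
    y2 + y3 + y4 >= 3
    y1, y2, y3, y4 >= 0

Solving the primal: x* = (6.5, 7).
  primal value c^T x* = 27.5.
Solving the dual: y* = (0, 2.5, 0.5, 0).
  dual value b^T y* = 27.5.
Strong duality: c^T x* = b^T y*. Confirmed.

27.5


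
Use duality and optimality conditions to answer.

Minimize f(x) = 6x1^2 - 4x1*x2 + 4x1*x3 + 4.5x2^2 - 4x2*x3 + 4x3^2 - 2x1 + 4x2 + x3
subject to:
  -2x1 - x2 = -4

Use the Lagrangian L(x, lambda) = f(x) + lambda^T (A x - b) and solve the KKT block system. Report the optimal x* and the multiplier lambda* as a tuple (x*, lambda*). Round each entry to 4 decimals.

Form the Lagrangian:
  L(x, lambda) = (1/2) x^T Q x + c^T x + lambda^T (A x - b)
Stationarity (grad_x L = 0): Q x + c + A^T lambda = 0.
Primal feasibility: A x = b.

This gives the KKT block system:
  [ Q   A^T ] [ x     ]   [-c ]
  [ A    0  ] [ lambda ] = [ b ]

Solving the linear system:
  x*      = (1.6413, 0.7174, -0.587)
  lambda* = (6.2391)
  f(x*)   = 11.9783

x* = (1.6413, 0.7174, -0.587), lambda* = (6.2391)


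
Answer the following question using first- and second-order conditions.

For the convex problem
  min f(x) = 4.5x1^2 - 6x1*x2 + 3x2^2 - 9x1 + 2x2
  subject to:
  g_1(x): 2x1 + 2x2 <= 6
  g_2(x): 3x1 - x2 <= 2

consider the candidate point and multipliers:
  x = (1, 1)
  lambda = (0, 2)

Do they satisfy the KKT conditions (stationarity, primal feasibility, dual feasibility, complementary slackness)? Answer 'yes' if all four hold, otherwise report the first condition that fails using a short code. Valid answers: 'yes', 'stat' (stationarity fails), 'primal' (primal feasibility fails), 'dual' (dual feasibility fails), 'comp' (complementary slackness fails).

Gradient of f: grad f(x) = Q x + c = (-6, 2)
Constraint values g_i(x) = a_i^T x - b_i:
  g_1((1, 1)) = -2
  g_2((1, 1)) = 0
Stationarity residual: grad f(x) + sum_i lambda_i a_i = (0, 0)
  -> stationarity OK
Primal feasibility (all g_i <= 0): OK
Dual feasibility (all lambda_i >= 0): OK
Complementary slackness (lambda_i * g_i(x) = 0 for all i): OK

Verdict: yes, KKT holds.

yes


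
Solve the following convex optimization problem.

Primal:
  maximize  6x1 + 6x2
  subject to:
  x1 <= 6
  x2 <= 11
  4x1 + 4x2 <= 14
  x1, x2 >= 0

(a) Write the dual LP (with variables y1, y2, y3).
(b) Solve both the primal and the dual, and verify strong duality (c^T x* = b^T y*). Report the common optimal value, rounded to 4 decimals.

The standard primal-dual pair for 'max c^T x s.t. A x <= b, x >= 0' is:
  Dual:  min b^T y  s.t.  A^T y >= c,  y >= 0.

So the dual LP is:
  minimize  6y1 + 11y2 + 14y3
  subject to:
    y1 + 4y3 >= 6
    y2 + 4y3 >= 6
    y1, y2, y3 >= 0

Solving the primal: x* = (3.5, 0).
  primal value c^T x* = 21.
Solving the dual: y* = (0, 0, 1.5).
  dual value b^T y* = 21.
Strong duality: c^T x* = b^T y*. Confirmed.

21


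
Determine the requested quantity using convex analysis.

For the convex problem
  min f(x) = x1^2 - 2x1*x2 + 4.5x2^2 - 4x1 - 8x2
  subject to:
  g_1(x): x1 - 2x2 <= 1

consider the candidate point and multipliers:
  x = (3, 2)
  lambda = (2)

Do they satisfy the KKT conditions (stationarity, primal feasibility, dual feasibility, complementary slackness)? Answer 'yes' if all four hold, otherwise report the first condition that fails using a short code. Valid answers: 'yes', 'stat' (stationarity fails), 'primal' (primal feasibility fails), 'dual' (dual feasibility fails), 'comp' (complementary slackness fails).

Gradient of f: grad f(x) = Q x + c = (-2, 4)
Constraint values g_i(x) = a_i^T x - b_i:
  g_1((3, 2)) = -2
Stationarity residual: grad f(x) + sum_i lambda_i a_i = (0, 0)
  -> stationarity OK
Primal feasibility (all g_i <= 0): OK
Dual feasibility (all lambda_i >= 0): OK
Complementary slackness (lambda_i * g_i(x) = 0 for all i): FAILS

Verdict: the first failing condition is complementary_slackness -> comp.

comp


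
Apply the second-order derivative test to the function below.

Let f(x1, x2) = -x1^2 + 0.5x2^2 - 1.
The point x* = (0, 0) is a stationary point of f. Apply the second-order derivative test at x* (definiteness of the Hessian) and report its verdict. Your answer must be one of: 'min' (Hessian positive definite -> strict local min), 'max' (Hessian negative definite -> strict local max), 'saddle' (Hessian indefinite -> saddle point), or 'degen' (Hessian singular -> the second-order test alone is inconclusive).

Compute the Hessian H = grad^2 f:
  H = [[-2, 0], [0, 1]]
Verify stationarity: grad f(x*) = H x* + g = (0, 0).
Eigenvalues of H: -2, 1.
Eigenvalues have mixed signs, so H is indefinite -> x* is a saddle point.

saddle


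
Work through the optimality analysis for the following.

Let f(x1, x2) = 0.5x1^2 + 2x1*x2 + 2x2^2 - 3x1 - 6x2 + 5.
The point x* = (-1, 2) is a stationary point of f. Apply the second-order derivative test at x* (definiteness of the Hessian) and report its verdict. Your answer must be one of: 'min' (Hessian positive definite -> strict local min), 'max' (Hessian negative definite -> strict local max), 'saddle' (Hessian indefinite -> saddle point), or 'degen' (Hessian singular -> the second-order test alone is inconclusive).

Compute the Hessian H = grad^2 f:
  H = [[1, 2], [2, 4]]
Verify stationarity: grad f(x*) = H x* + g = (0, 0).
Eigenvalues of H: 0, 5.
H has a zero eigenvalue (singular; positive semidefinite but not definite), so H is neither positive definite, negative definite, nor indefinite. The second-order test alone is inconclusive -> degen.
(Indeed, f is constant along the null direction of H through x*, so x* is not a strict local extremum.)

degen


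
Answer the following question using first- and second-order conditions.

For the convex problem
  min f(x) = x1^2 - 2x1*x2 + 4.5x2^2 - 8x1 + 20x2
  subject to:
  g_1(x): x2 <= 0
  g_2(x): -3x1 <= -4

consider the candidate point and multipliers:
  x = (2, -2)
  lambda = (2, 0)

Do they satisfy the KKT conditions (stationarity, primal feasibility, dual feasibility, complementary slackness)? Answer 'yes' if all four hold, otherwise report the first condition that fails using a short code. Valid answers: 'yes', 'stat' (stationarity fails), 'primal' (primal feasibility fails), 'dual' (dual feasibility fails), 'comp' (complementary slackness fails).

Gradient of f: grad f(x) = Q x + c = (0, -2)
Constraint values g_i(x) = a_i^T x - b_i:
  g_1((2, -2)) = -2
  g_2((2, -2)) = -2
Stationarity residual: grad f(x) + sum_i lambda_i a_i = (0, 0)
  -> stationarity OK
Primal feasibility (all g_i <= 0): OK
Dual feasibility (all lambda_i >= 0): OK
Complementary slackness (lambda_i * g_i(x) = 0 for all i): FAILS

Verdict: the first failing condition is complementary_slackness -> comp.

comp


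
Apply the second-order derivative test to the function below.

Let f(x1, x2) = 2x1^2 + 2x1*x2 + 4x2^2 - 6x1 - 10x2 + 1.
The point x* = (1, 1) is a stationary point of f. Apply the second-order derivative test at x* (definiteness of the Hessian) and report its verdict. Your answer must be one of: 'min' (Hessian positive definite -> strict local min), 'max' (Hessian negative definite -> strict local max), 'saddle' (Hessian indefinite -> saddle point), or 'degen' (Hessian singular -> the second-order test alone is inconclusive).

Compute the Hessian H = grad^2 f:
  H = [[4, 2], [2, 8]]
Verify stationarity: grad f(x*) = H x* + g = (0, 0).
Eigenvalues of H: 3.1716, 8.8284.
Both eigenvalues > 0, so H is positive definite -> x* is a strict local min.

min


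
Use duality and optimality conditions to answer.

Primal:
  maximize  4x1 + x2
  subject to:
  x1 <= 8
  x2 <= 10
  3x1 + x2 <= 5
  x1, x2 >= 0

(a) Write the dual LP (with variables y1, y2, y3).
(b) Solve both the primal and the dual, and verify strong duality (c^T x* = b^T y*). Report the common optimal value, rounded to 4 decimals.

The standard primal-dual pair for 'max c^T x s.t. A x <= b, x >= 0' is:
  Dual:  min b^T y  s.t.  A^T y >= c,  y >= 0.

So the dual LP is:
  minimize  8y1 + 10y2 + 5y3
  subject to:
    y1 + 3y3 >= 4
    y2 + y3 >= 1
    y1, y2, y3 >= 0

Solving the primal: x* = (1.6667, 0).
  primal value c^T x* = 6.6667.
Solving the dual: y* = (0, 0, 1.3333).
  dual value b^T y* = 6.6667.
Strong duality: c^T x* = b^T y*. Confirmed.

6.6667


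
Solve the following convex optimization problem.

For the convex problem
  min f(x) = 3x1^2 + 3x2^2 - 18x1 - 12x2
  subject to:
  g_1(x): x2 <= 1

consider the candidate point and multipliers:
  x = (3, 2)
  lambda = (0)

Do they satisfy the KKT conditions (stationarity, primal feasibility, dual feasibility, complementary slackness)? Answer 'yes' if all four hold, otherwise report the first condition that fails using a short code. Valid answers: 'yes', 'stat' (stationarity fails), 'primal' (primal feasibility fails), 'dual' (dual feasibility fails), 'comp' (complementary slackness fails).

Gradient of f: grad f(x) = Q x + c = (0, 0)
Constraint values g_i(x) = a_i^T x - b_i:
  g_1((3, 2)) = 1
Stationarity residual: grad f(x) + sum_i lambda_i a_i = (0, 0)
  -> stationarity OK
Primal feasibility (all g_i <= 0): FAILS
Dual feasibility (all lambda_i >= 0): OK
Complementary slackness (lambda_i * g_i(x) = 0 for all i): OK

Verdict: the first failing condition is primal_feasibility -> primal.

primal


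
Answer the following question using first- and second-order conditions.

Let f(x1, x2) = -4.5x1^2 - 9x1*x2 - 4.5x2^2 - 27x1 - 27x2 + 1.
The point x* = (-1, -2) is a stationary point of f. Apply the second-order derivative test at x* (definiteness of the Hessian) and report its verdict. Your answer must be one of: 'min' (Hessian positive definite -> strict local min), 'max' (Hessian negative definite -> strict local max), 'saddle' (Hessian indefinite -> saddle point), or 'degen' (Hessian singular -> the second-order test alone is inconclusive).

Compute the Hessian H = grad^2 f:
  H = [[-9, -9], [-9, -9]]
Verify stationarity: grad f(x*) = H x* + g = (0, 0).
Eigenvalues of H: -18, 0.
H has a zero eigenvalue (singular; negative semidefinite but not definite), so H is neither positive definite, negative definite, nor indefinite. The second-order test alone is inconclusive -> degen.
(Indeed, f is constant along the null direction of H through x*, so x* is not a strict local extremum.)

degen


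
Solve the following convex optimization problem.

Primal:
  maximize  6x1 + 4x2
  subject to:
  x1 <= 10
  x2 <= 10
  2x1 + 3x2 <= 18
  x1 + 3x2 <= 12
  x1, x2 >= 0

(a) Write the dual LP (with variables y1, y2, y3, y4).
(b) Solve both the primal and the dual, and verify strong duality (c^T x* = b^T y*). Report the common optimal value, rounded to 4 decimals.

The standard primal-dual pair for 'max c^T x s.t. A x <= b, x >= 0' is:
  Dual:  min b^T y  s.t.  A^T y >= c,  y >= 0.

So the dual LP is:
  minimize  10y1 + 10y2 + 18y3 + 12y4
  subject to:
    y1 + 2y3 + y4 >= 6
    y2 + 3y3 + 3y4 >= 4
    y1, y2, y3, y4 >= 0

Solving the primal: x* = (9, 0).
  primal value c^T x* = 54.
Solving the dual: y* = (0, 0, 3, 0).
  dual value b^T y* = 54.
Strong duality: c^T x* = b^T y*. Confirmed.

54


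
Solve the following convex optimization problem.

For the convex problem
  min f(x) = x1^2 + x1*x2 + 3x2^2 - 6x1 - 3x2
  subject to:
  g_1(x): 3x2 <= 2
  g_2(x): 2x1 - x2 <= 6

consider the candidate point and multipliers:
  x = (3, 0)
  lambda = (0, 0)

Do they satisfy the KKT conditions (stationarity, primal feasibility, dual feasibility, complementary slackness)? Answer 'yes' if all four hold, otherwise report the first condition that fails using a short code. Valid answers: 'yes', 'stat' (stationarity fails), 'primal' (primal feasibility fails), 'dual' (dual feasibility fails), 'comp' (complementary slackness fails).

Gradient of f: grad f(x) = Q x + c = (0, 0)
Constraint values g_i(x) = a_i^T x - b_i:
  g_1((3, 0)) = -2
  g_2((3, 0)) = 0
Stationarity residual: grad f(x) + sum_i lambda_i a_i = (0, 0)
  -> stationarity OK
Primal feasibility (all g_i <= 0): OK
Dual feasibility (all lambda_i >= 0): OK
Complementary slackness (lambda_i * g_i(x) = 0 for all i): OK

Verdict: yes, KKT holds.

yes


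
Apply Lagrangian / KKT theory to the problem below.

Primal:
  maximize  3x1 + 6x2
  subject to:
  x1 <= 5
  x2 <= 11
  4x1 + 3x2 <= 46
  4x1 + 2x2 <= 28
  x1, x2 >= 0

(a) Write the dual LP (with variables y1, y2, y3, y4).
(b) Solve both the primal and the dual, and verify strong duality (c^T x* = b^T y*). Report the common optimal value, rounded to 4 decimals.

The standard primal-dual pair for 'max c^T x s.t. A x <= b, x >= 0' is:
  Dual:  min b^T y  s.t.  A^T y >= c,  y >= 0.

So the dual LP is:
  minimize  5y1 + 11y2 + 46y3 + 28y4
  subject to:
    y1 + 4y3 + 4y4 >= 3
    y2 + 3y3 + 2y4 >= 6
    y1, y2, y3, y4 >= 0

Solving the primal: x* = (1.5, 11).
  primal value c^T x* = 70.5.
Solving the dual: y* = (0, 4.5, 0, 0.75).
  dual value b^T y* = 70.5.
Strong duality: c^T x* = b^T y*. Confirmed.

70.5


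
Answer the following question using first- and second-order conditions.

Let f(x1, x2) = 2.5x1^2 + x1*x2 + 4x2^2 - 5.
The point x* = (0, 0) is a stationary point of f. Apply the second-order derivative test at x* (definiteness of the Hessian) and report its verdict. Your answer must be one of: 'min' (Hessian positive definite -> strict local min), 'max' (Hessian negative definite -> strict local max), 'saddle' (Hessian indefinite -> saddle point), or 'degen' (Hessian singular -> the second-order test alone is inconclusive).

Compute the Hessian H = grad^2 f:
  H = [[5, 1], [1, 8]]
Verify stationarity: grad f(x*) = H x* + g = (0, 0).
Eigenvalues of H: 4.6972, 8.3028.
Both eigenvalues > 0, so H is positive definite -> x* is a strict local min.

min


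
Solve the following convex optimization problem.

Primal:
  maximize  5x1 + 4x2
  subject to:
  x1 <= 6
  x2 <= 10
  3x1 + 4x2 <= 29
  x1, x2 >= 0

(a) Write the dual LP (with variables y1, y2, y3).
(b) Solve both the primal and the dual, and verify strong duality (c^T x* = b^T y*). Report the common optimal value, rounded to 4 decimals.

The standard primal-dual pair for 'max c^T x s.t. A x <= b, x >= 0' is:
  Dual:  min b^T y  s.t.  A^T y >= c,  y >= 0.

So the dual LP is:
  minimize  6y1 + 10y2 + 29y3
  subject to:
    y1 + 3y3 >= 5
    y2 + 4y3 >= 4
    y1, y2, y3 >= 0

Solving the primal: x* = (6, 2.75).
  primal value c^T x* = 41.
Solving the dual: y* = (2, 0, 1).
  dual value b^T y* = 41.
Strong duality: c^T x* = b^T y*. Confirmed.

41


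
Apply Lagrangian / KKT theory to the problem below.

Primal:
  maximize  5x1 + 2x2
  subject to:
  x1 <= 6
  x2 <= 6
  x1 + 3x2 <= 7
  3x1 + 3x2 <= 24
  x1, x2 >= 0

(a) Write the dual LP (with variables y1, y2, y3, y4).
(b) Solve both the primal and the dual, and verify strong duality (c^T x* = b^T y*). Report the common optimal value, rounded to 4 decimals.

The standard primal-dual pair for 'max c^T x s.t. A x <= b, x >= 0' is:
  Dual:  min b^T y  s.t.  A^T y >= c,  y >= 0.

So the dual LP is:
  minimize  6y1 + 6y2 + 7y3 + 24y4
  subject to:
    y1 + y3 + 3y4 >= 5
    y2 + 3y3 + 3y4 >= 2
    y1, y2, y3, y4 >= 0

Solving the primal: x* = (6, 0.3333).
  primal value c^T x* = 30.6667.
Solving the dual: y* = (4.3333, 0, 0.6667, 0).
  dual value b^T y* = 30.6667.
Strong duality: c^T x* = b^T y*. Confirmed.

30.6667


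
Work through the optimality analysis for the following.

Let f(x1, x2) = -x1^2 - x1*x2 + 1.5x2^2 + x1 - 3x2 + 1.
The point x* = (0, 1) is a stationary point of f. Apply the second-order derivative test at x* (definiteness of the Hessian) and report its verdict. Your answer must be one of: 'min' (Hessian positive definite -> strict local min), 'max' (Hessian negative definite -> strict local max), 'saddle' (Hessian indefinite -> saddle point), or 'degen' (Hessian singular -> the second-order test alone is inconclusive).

Compute the Hessian H = grad^2 f:
  H = [[-2, -1], [-1, 3]]
Verify stationarity: grad f(x*) = H x* + g = (0, 0).
Eigenvalues of H: -2.1926, 3.1926.
Eigenvalues have mixed signs, so H is indefinite -> x* is a saddle point.

saddle


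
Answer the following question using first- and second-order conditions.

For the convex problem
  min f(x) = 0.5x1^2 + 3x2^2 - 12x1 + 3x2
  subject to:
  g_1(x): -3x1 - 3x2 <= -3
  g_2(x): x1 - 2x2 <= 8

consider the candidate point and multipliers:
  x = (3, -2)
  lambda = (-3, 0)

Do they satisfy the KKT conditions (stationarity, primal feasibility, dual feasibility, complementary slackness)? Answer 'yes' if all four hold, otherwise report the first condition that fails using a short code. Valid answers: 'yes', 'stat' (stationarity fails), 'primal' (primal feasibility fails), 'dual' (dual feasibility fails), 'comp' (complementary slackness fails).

Gradient of f: grad f(x) = Q x + c = (-9, -9)
Constraint values g_i(x) = a_i^T x - b_i:
  g_1((3, -2)) = 0
  g_2((3, -2)) = -1
Stationarity residual: grad f(x) + sum_i lambda_i a_i = (0, 0)
  -> stationarity OK
Primal feasibility (all g_i <= 0): OK
Dual feasibility (all lambda_i >= 0): FAILS
Complementary slackness (lambda_i * g_i(x) = 0 for all i): OK

Verdict: the first failing condition is dual_feasibility -> dual.

dual


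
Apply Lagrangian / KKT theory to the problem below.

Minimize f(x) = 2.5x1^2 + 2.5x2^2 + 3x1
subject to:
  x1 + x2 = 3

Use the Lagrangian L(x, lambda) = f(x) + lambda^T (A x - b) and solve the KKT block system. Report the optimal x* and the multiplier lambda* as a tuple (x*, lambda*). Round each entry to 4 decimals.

Form the Lagrangian:
  L(x, lambda) = (1/2) x^T Q x + c^T x + lambda^T (A x - b)
Stationarity (grad_x L = 0): Q x + c + A^T lambda = 0.
Primal feasibility: A x = b.

This gives the KKT block system:
  [ Q   A^T ] [ x     ]   [-c ]
  [ A    0  ] [ lambda ] = [ b ]

Solving the linear system:
  x*      = (1.2, 1.8)
  lambda* = (-9)
  f(x*)   = 15.3

x* = (1.2, 1.8), lambda* = (-9)


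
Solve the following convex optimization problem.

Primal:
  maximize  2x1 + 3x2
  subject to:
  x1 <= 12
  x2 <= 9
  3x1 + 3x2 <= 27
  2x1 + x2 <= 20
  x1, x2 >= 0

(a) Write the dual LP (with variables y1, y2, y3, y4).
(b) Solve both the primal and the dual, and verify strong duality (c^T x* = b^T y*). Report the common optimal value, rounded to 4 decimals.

The standard primal-dual pair for 'max c^T x s.t. A x <= b, x >= 0' is:
  Dual:  min b^T y  s.t.  A^T y >= c,  y >= 0.

So the dual LP is:
  minimize  12y1 + 9y2 + 27y3 + 20y4
  subject to:
    y1 + 3y3 + 2y4 >= 2
    y2 + 3y3 + y4 >= 3
    y1, y2, y3, y4 >= 0

Solving the primal: x* = (0, 9).
  primal value c^T x* = 27.
Solving the dual: y* = (0, 1, 0.6667, 0).
  dual value b^T y* = 27.
Strong duality: c^T x* = b^T y*. Confirmed.

27


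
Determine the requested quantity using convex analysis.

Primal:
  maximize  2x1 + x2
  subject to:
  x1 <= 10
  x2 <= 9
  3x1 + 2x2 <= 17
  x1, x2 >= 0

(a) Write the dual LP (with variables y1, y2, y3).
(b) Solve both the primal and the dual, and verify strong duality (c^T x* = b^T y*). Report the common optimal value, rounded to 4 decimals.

The standard primal-dual pair for 'max c^T x s.t. A x <= b, x >= 0' is:
  Dual:  min b^T y  s.t.  A^T y >= c,  y >= 0.

So the dual LP is:
  minimize  10y1 + 9y2 + 17y3
  subject to:
    y1 + 3y3 >= 2
    y2 + 2y3 >= 1
    y1, y2, y3 >= 0

Solving the primal: x* = (5.6667, 0).
  primal value c^T x* = 11.3333.
Solving the dual: y* = (0, 0, 0.6667).
  dual value b^T y* = 11.3333.
Strong duality: c^T x* = b^T y*. Confirmed.

11.3333


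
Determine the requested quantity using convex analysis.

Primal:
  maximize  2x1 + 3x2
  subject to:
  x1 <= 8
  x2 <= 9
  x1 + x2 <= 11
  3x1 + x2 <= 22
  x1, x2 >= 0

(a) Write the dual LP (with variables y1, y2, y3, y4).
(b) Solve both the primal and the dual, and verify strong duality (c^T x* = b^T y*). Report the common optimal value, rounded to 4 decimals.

The standard primal-dual pair for 'max c^T x s.t. A x <= b, x >= 0' is:
  Dual:  min b^T y  s.t.  A^T y >= c,  y >= 0.

So the dual LP is:
  minimize  8y1 + 9y2 + 11y3 + 22y4
  subject to:
    y1 + y3 + 3y4 >= 2
    y2 + y3 + y4 >= 3
    y1, y2, y3, y4 >= 0

Solving the primal: x* = (2, 9).
  primal value c^T x* = 31.
Solving the dual: y* = (0, 1, 2, 0).
  dual value b^T y* = 31.
Strong duality: c^T x* = b^T y*. Confirmed.

31


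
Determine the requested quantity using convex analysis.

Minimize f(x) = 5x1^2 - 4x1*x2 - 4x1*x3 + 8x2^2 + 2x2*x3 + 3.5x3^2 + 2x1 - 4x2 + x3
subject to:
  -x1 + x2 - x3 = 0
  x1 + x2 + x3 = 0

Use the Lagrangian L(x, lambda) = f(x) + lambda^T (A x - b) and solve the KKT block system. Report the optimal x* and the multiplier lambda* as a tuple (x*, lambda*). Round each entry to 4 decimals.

Form the Lagrangian:
  L(x, lambda) = (1/2) x^T Q x + c^T x + lambda^T (A x - b)
Stationarity (grad_x L = 0): Q x + c + A^T lambda = 0.
Primal feasibility: A x = b.

This gives the KKT block system:
  [ Q   A^T ] [ x     ]   [-c ]
  [ A    0  ] [ lambda ] = [ b ]

Solving the linear system:
  x*      = (-0.04, 0, 0.04)
  lambda* = (2.6, 1.16)
  f(x*)   = -0.02

x* = (-0.04, 0, 0.04), lambda* = (2.6, 1.16)


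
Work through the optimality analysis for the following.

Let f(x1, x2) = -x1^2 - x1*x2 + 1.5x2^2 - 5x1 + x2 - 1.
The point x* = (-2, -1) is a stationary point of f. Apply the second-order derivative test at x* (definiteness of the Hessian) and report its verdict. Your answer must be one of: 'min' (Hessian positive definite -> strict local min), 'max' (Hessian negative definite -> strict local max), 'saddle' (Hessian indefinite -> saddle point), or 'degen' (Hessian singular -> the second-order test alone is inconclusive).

Compute the Hessian H = grad^2 f:
  H = [[-2, -1], [-1, 3]]
Verify stationarity: grad f(x*) = H x* + g = (0, 0).
Eigenvalues of H: -2.1926, 3.1926.
Eigenvalues have mixed signs, so H is indefinite -> x* is a saddle point.

saddle


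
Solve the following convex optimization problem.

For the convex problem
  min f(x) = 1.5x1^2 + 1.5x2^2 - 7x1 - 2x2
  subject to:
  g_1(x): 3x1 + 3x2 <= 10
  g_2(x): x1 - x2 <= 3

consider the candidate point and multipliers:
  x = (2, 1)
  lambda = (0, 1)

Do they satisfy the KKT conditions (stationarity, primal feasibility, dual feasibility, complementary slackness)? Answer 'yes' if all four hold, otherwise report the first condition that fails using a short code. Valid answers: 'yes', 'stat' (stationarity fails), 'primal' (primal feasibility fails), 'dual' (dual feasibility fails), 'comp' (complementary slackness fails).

Gradient of f: grad f(x) = Q x + c = (-1, 1)
Constraint values g_i(x) = a_i^T x - b_i:
  g_1((2, 1)) = -1
  g_2((2, 1)) = -2
Stationarity residual: grad f(x) + sum_i lambda_i a_i = (0, 0)
  -> stationarity OK
Primal feasibility (all g_i <= 0): OK
Dual feasibility (all lambda_i >= 0): OK
Complementary slackness (lambda_i * g_i(x) = 0 for all i): FAILS

Verdict: the first failing condition is complementary_slackness -> comp.

comp


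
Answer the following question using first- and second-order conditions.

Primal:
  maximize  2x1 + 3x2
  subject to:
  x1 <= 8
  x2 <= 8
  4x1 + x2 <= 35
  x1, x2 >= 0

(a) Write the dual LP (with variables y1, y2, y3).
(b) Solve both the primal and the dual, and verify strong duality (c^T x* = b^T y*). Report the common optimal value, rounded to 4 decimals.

The standard primal-dual pair for 'max c^T x s.t. A x <= b, x >= 0' is:
  Dual:  min b^T y  s.t.  A^T y >= c,  y >= 0.

So the dual LP is:
  minimize  8y1 + 8y2 + 35y3
  subject to:
    y1 + 4y3 >= 2
    y2 + y3 >= 3
    y1, y2, y3 >= 0

Solving the primal: x* = (6.75, 8).
  primal value c^T x* = 37.5.
Solving the dual: y* = (0, 2.5, 0.5).
  dual value b^T y* = 37.5.
Strong duality: c^T x* = b^T y*. Confirmed.

37.5


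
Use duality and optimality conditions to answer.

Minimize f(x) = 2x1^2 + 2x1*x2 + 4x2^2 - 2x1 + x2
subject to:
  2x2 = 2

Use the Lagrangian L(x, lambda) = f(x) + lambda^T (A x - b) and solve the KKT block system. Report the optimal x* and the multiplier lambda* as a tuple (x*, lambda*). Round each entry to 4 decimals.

Form the Lagrangian:
  L(x, lambda) = (1/2) x^T Q x + c^T x + lambda^T (A x - b)
Stationarity (grad_x L = 0): Q x + c + A^T lambda = 0.
Primal feasibility: A x = b.

This gives the KKT block system:
  [ Q   A^T ] [ x     ]   [-c ]
  [ A    0  ] [ lambda ] = [ b ]

Solving the linear system:
  x*      = (0, 1)
  lambda* = (-4.5)
  f(x*)   = 5

x* = (0, 1), lambda* = (-4.5)


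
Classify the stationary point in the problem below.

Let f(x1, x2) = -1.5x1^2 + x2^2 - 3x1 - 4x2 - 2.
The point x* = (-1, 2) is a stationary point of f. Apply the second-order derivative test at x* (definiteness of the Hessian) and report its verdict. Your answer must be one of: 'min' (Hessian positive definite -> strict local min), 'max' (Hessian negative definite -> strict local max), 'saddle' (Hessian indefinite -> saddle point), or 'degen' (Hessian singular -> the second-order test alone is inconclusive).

Compute the Hessian H = grad^2 f:
  H = [[-3, 0], [0, 2]]
Verify stationarity: grad f(x*) = H x* + g = (0, 0).
Eigenvalues of H: -3, 2.
Eigenvalues have mixed signs, so H is indefinite -> x* is a saddle point.

saddle
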